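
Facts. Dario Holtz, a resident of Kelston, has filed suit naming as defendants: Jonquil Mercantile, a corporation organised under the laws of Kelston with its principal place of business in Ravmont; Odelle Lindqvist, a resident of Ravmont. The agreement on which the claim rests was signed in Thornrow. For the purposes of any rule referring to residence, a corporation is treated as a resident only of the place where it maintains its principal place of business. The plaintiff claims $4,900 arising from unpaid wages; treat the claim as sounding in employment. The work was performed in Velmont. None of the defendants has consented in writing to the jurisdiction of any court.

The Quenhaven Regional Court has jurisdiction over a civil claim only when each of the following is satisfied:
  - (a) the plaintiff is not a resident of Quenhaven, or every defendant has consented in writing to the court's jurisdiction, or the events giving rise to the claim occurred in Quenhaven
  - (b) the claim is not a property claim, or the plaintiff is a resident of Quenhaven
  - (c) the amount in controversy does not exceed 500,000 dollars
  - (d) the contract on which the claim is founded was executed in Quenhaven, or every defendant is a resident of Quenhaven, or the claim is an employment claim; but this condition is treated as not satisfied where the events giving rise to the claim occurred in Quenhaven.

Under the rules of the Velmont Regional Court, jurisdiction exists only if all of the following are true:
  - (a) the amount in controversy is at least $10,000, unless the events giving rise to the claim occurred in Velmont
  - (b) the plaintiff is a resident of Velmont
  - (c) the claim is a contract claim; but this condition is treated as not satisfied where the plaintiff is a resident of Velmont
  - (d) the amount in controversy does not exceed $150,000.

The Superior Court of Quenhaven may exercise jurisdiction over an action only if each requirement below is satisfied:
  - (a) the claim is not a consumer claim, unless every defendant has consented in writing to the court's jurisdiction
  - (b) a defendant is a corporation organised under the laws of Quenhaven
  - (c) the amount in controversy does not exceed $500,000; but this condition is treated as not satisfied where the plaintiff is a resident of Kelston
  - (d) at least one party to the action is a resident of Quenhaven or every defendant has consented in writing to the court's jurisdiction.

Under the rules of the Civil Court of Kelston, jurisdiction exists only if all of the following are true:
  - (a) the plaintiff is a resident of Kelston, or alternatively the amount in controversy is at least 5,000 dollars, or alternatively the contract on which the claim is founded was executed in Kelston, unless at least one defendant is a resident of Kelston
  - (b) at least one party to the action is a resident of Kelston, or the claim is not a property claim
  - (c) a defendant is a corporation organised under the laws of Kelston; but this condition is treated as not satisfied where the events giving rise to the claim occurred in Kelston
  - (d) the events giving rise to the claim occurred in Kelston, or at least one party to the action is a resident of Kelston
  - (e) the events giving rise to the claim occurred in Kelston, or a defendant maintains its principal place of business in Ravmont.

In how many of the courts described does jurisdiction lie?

The Quenhaven Regional Court:
  (a) The plaintiff resides in Kelston, which is not Quenhaven — that alternative is enough. Met.
  (b) The claim is an employment claim, not a property claim, so one alternative holds. Satisfied.
  (c) The amount in controversy is 4,900 dollars, within the $500,000 ceiling. Satisfied.
  (d) The claim is an employment claim, so this disjunct is met. And the carve-out is inapplicable — the operative events occurred in Velmont, not Quenhaven. Condition met.
  → Jurisdiction lies.
The Velmont Regional Court:
  (a) The amount in controversy is 4,900 dollars, below the $10,000 floor. But the operative events occurred in Velmont, and the 'unless' clause therefore excuses the requirement. Condition met.
  (b) The plaintiff resides in Kelston, not Velmont. Not met.
  (c) The claim is an employment claim, not a contract claim. Fails.
  (d) The amount in controversy is 4,900 dollars, within the USD 150,000 ceiling. Condition met.
  → No jurisdiction.
The Superior Court of Quenhaven:
  (a) The claim is an employment claim, not a consumer claim. Condition met.
  (b) The corporate defendant(s) are organised in Kelston, not Quenhaven. Not satisfied.
  (c) The amount in controversy is 4,900 dollars, within the 500,000 dollars ceiling. But the carve-out bites: the plaintiff resides in Kelston. Not satisfied.
  (d) No party resides in Quenhaven; no such written consent has been filed — no alternative holds. Condition not met.
  → At least one condition fails; no jurisdiction.
The Civil Court of Kelston:
  (a) The plaintiff resides in Kelston — that alternative is enough. Met.
  (b) Dario Holtz resides in Kelston — that alternative is enough. Met.
  (c) Jonquil Mercantile is organised under the laws of Kelston. And the carve-out is inapplicable — the operative events occurred in Velmont, not Kelston. Met.
  (d) Dario Holtz resides in Kelston — that alternative is enough. Satisfied.
  (e) Jonquil Mercantile has its principal place of business in Ravmont, so one alternative holds. Condition met.
  → All conditions met; jurisdiction exists.
Courts with jurisdiction: the Quenhaven Regional Court, the Civil Court of Kelston — 2 in total.

2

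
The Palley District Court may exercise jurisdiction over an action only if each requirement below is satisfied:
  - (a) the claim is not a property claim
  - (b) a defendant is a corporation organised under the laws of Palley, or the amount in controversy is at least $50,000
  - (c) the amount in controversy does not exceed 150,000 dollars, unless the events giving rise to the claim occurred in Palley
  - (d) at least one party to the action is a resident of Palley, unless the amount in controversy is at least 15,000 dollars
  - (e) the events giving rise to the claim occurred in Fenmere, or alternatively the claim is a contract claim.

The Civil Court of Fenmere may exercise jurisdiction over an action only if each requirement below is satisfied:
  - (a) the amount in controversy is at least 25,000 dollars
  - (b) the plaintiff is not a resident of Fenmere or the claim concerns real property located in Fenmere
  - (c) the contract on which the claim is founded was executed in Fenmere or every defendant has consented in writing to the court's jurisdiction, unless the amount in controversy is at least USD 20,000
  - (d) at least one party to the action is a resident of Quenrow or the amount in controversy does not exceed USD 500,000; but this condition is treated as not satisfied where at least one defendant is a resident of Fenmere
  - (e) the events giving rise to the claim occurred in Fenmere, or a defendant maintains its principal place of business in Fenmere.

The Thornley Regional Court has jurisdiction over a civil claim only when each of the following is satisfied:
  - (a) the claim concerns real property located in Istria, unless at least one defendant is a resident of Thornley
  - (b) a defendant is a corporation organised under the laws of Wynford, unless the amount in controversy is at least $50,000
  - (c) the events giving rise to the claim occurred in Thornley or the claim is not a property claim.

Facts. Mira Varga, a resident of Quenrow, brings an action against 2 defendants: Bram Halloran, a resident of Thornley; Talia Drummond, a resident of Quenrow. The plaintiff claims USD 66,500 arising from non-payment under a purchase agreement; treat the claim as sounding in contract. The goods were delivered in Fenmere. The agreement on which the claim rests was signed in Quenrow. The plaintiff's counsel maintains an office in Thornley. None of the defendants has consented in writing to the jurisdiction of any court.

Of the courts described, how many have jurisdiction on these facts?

3

The Palley District Court:
  (a) The claim is a contract claim, not a property claim. Condition met.
  (b) The amount in controversy is $66,500, which meets the $50,000 floor, so one alternative holds. Met.
  (c) The amount in controversy is $66,500, within the USD 150,000 ceiling. Condition met.
  (d) No party resides in Palley. The proviso rescues it, though: the amount in controversy is USD 66,500, which meets the $15,000 floor. Condition met.
  (e) The operative events occurred in Fenmere, which satisfies one of the alternatives. Satisfied.
  → Every requirement is satisfied — jurisdiction.
The Civil Court of Fenmere:
  (a) The amount in controversy is USD 66,500, which meets the $25,000 floor. Satisfied.
  (b) The plaintiff resides in Quenrow, which is not Fenmere — that alternative is enough. Condition met.
  (c) The contract was executed in Quenrow, not Fenmere; no such written consent has been filed — no alternative holds. But the amount in controversy is $66,500, which meets the USD 20,000 floor, and the 'unless' clause therefore excuses the requirement. Satisfied.
  (d) Mira Varga resides in Quenrow, so this disjunct is met. And the carve-out is inapplicable — no defendant resides in Fenmere (they reside in Thornley, Quenrow). Met.
  (e) The operative events occurred in Fenmere — that alternative is enough. Condition met.
  → Every requirement is satisfied — jurisdiction.
The Thornley Regional Court:
  (a) The claim does not concern real property. The proviso rescues it, though: Bram Halloran resides in Thornley. Condition met.
  (b) No defendant is a corporation. However, the amount in controversy is 66,500 dollars, which meets the USD 50,000 floor, so the 'unless' proviso supplies this condition. Satisfied.
  (c) The claim is a contract claim, not a property claim, so this disjunct is met. Condition met.
  → All conditions met; jurisdiction exists.
Courts with jurisdiction: the Palley District Court, the Civil Court of Fenmere, the Thornley Regional Court — 3 in total.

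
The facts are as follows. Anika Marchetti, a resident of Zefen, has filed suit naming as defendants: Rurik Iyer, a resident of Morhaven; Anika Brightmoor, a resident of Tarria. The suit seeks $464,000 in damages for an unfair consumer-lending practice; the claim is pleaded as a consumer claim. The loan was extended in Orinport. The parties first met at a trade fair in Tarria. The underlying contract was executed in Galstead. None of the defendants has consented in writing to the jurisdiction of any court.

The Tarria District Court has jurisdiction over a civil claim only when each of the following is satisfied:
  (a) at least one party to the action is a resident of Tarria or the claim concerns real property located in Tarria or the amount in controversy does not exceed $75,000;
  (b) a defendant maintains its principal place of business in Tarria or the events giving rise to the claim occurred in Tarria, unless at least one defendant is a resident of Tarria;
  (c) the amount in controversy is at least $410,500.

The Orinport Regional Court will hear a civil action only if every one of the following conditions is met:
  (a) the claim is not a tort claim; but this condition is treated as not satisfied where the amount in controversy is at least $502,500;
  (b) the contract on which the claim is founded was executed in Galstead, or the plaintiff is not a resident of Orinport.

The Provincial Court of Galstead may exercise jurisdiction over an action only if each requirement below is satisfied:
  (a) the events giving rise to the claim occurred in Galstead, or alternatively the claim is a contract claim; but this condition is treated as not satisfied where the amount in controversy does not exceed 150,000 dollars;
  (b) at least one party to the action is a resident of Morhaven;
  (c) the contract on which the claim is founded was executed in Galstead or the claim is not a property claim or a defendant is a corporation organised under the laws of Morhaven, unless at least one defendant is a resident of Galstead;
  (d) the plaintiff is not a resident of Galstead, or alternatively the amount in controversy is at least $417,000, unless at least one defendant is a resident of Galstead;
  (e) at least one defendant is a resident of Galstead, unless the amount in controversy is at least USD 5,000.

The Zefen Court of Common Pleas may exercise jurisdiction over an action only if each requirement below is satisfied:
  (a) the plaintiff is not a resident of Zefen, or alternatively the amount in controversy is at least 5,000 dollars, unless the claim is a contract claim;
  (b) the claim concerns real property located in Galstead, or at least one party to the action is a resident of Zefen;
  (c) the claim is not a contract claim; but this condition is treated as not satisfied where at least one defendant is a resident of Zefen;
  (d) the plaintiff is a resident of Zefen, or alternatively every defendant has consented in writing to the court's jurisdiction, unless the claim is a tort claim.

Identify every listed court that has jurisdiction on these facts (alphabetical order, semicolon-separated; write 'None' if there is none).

The Tarria District Court:
  (a) Anika Brightmoor resides in Tarria, which satisfies one of the alternatives. Satisfied.
  (b) No defendant is a corporation; the operative events occurred in Orinport, not Tarria — every alternative fails. The proviso rescues it, though: Anika Brightmoor resides in Tarria. Met.
  (c) The amount in controversy is USD 464,000, which meets the $410,500 floor. Condition met.
  → Jurisdiction lies.
The Orinport Regional Court:
  (a) The claim is a consumer claim, not a tort claim. And the carve-out is inapplicable — the amount in controversy is 464,000 dollars, below the $502,500 floor. Met.
  (b) The contract was executed in Galstead — that alternative is enough. Met.
  → Every requirement is satisfied — jurisdiction.
The Provincial Court of Galstead:
  (a) The operative events occurred in Orinport, not Galstead; the claim is a consumer claim, not a contract claim — every alternative fails. Not satisfied.
  (b) Rurik Iyer resides in Morhaven. Condition met.
  (c) The contract was executed in Galstead — that alternative is enough. Condition met.
  (d) The plaintiff resides in Zefen, which is not Galstead, so one alternative holds. Satisfied.
  (e) No defendant resides in Galstead (they reside in Morhaven, Tarria). But the amount in controversy is USD 464,000, which meets the $5,000 floor, and the 'unless' clause therefore excuses the requirement. Met.
  → The court lacks jurisdiction.
The Zefen Court of Common Pleas:
  (a) The amount in controversy is 464,000 dollars, which meets the USD 5,000 floor, so one alternative holds. Condition met.
  (b) Anika Marchetti resides in Zefen — that alternative is enough. Condition met.
  (c) The claim is a consumer claim, not a contract claim. The exception is not triggered, since no defendant resides in Zefen (they reside in Morhaven, Tarria). Condition met.
  (d) The plaintiff resides in Zefen, so this disjunct is met. Condition met.
  → All conditions met; jurisdiction exists.

the Orinport Regional Court; the Tarria District Court; the Zefen Court of Common Pleas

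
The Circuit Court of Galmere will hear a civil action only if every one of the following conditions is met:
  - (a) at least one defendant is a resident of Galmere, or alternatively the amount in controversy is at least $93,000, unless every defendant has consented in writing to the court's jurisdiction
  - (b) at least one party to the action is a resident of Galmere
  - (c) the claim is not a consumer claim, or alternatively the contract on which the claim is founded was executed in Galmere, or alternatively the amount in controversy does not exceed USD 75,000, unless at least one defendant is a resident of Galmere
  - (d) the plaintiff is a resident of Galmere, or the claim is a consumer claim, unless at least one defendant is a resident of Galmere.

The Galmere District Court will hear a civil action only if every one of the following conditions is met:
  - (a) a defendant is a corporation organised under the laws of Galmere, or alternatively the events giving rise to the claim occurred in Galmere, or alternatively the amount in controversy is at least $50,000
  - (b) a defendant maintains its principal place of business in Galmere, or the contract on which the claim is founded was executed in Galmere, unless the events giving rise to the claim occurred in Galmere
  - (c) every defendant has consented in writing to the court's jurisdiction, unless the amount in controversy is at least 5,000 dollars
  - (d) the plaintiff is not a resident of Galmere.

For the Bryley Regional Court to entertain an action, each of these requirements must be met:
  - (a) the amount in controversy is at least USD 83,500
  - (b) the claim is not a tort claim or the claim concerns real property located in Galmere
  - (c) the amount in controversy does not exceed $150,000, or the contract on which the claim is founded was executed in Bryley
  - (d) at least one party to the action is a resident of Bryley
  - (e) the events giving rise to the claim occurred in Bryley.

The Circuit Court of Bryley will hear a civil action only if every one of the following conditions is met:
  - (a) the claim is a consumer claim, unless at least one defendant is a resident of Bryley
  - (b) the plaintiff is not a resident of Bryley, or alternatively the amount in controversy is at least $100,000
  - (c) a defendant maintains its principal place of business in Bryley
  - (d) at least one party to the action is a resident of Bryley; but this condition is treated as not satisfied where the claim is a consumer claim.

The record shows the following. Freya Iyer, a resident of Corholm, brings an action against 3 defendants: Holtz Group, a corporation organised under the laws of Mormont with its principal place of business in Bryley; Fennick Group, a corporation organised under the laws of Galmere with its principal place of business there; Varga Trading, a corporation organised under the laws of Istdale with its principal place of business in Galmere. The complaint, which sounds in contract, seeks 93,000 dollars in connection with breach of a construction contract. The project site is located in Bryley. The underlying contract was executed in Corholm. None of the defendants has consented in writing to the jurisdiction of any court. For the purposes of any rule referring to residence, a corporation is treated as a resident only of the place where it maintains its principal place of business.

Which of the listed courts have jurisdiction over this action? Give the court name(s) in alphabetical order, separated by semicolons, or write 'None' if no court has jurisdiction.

The Circuit Court of Galmere:
  (a) Fennick Group resides in Galmere, so this disjunct is met. Met.
  (b) Fennick Group resides in Galmere. Condition met.
  (c) The claim is a contract claim, not a consumer claim, which satisfies one of the alternatives. Satisfied.
  (d) The plaintiff resides in Corholm, not Galmere; the claim is a contract claim, not a consumer claim — no alternative holds. The proviso rescues it, though: Fennick Group resides in Galmere. Condition met.
  → Every requirement is satisfied — jurisdiction.
The Galmere District Court:
  (a) Fennick Group is organised under the laws of Galmere, so one alternative holds. Met.
  (b) Fennick Group has its principal place of business in Galmere, so one alternative holds. Satisfied.
  (c) No such written consent has been filed. However, the amount in controversy is 93,000 dollars, which meets the $5,000 floor, so the 'unless' proviso supplies this condition. Condition met.
  (d) The plaintiff resides in Corholm, which is not Galmere. Condition met.
  → All conditions met; jurisdiction exists.
The Bryley Regional Court:
  (a) The amount in controversy is $93,000, which meets the USD 83,500 floor. Met.
  (b) The claim is a contract claim, not a tort claim — that alternative is enough. Condition met.
  (c) The amount in controversy is 93,000 dollars, within the USD 150,000 ceiling, so this disjunct is met. Met.
  (d) Holtz Group resides in Bryley. Met.
  (e) The operative events occurred in Bryley. Condition met.
  → All conditions met; jurisdiction exists.
The Circuit Court of Bryley:
  (a) The claim is a contract claim, not a consumer claim. However, Holtz Group resides in Bryley, so the 'unless' proviso supplies this condition. Met.
  (b) The plaintiff resides in Corholm, which is not Bryley, so one alternative holds. Satisfied.
  (c) Holtz Group has its principal place of business in Bryley. Met.
  (d) Holtz Group resides in Bryley. The carve-out does not apply: the claim is a contract claim, not a consumer claim. Condition met.
  → Jurisdiction lies.

the Bryley Regional Court; the Circuit Court of Bryley; the Circuit Court of Galmere; the Galmere District Court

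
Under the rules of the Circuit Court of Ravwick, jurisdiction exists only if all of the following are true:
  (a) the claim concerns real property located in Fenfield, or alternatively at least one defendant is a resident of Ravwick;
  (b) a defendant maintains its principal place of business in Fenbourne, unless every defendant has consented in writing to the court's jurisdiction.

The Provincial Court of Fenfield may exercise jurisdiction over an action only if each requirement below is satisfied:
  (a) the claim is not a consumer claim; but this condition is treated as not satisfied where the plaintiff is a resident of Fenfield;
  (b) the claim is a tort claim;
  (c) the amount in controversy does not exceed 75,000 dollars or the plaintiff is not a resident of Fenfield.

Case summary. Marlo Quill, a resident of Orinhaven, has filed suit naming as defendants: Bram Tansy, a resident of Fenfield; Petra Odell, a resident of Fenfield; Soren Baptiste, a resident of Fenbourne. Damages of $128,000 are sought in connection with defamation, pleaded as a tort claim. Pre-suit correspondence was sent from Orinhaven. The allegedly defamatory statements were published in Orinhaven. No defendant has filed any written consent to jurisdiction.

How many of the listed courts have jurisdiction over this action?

The Circuit Court of Ravwick:
  (a) The claim does not concern real property; no defendant resides in Ravwick (they reside in Fenfield, Fenfield, Fenbourne) — none of the alternatives is met. Fails.
  (b) No defendant is a corporation. The proviso offers no rescue either, since no such written consent has been filed. Not met.
  → The court lacks jurisdiction.
The Provincial Court of Fenfield:
  (a) The claim is a tort claim, not a consumer claim. The exception is not triggered, since the plaintiff resides in Orinhaven, not Fenfield. Met.
  (b) The claim is a tort claim. Condition met.
  (c) The plaintiff resides in Orinhaven, which is not Fenfield, which satisfies one of the alternatives. Satisfied.
  → Jurisdiction lies.
Courts with jurisdiction: the Provincial Court of Fenfield — 1 in total.

1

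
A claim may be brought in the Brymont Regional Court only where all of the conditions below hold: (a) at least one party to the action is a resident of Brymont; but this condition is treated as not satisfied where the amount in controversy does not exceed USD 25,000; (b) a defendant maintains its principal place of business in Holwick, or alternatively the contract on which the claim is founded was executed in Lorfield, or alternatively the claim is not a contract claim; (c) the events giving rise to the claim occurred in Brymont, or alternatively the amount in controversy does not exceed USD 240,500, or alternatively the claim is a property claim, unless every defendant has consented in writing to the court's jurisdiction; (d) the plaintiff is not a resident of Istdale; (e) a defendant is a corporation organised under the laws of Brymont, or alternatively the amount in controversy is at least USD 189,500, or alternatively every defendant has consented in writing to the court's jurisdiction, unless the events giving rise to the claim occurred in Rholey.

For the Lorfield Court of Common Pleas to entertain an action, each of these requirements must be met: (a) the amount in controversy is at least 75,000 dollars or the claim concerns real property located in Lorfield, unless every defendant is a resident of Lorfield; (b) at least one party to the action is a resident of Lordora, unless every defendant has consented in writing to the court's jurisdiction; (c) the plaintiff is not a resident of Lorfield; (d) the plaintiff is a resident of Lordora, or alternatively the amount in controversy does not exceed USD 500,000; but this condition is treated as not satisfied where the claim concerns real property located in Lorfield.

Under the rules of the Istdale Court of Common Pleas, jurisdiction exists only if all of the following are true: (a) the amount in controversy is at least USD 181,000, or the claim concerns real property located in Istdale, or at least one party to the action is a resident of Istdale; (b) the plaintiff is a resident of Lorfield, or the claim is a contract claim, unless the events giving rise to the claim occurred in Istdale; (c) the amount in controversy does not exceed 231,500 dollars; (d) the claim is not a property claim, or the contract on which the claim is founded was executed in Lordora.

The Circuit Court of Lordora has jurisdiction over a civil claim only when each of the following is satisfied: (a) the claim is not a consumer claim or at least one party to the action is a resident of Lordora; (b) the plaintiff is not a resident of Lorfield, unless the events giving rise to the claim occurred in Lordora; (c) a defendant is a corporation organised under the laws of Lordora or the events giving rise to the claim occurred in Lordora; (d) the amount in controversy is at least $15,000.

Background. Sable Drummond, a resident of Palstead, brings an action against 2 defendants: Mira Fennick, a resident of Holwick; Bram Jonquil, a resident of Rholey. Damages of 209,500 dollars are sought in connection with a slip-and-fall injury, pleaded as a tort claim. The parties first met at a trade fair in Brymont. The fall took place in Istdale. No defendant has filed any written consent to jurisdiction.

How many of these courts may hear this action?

1

The Brymont Regional Court:
  (a) No party resides in Brymont. Not met.
  (b) The claim is a tort claim, not a contract claim — that alternative is enough. Met.
  (c) The amount in controversy is $209,500, within the USD 240,500 ceiling, so one alternative holds. Condition met.
  (d) The plaintiff resides in Palstead, which is not Istdale. Satisfied.
  (e) The amount in controversy is $209,500, which meets the USD 189,500 floor — that alternative is enough. Condition met.
  → No jurisdiction.
The Lorfield Court of Common Pleas:
  (a) The amount in controversy is $209,500, which meets the USD 75,000 floor, so one alternative holds. Met.
  (b) No party resides in Lordora. And no such written consent has been filed, so the proviso does not save it. Condition not met.
  (c) The plaintiff resides in Palstead, which is not Lorfield. Condition met.
  (d) The amount in controversy is 209,500 dollars, within the 500,000 dollars ceiling, so this disjunct is met. And the carve-out is inapplicable — the claim does not concern real property. Satisfied.
  → No jurisdiction.
The Istdale Court of Common Pleas:
  (a) The amount in controversy is $209,500, which meets the $181,000 floor, so this disjunct is met. Met.
  (b) The plaintiff resides in Palstead, not Lorfield; the claim is a tort claim, not a contract claim — none of the alternatives is met. The proviso rescues it, though: the operative events occurred in Istdale. Satisfied.
  (c) The amount in controversy is 209,500 dollars, within the $231,500 ceiling. Met.
  (d) The claim is a tort claim, not a property claim, so one alternative holds. Satisfied.
  → Every requirement is satisfied — jurisdiction.
The Circuit Court of Lordora:
  (a) The claim is a tort claim, not a consumer claim, so one alternative holds. Met.
  (b) The plaintiff resides in Palstead, which is not Lorfield. Condition met.
  (c) No defendant is a corporation; the operative events occurred in Istdale, not Lordora — every alternative fails. Not met.
  (d) The amount in controversy is $209,500, which meets the $15,000 floor. Condition met.
  → No jurisdiction.
Courts with jurisdiction: the Istdale Court of Common Pleas — 1 in total.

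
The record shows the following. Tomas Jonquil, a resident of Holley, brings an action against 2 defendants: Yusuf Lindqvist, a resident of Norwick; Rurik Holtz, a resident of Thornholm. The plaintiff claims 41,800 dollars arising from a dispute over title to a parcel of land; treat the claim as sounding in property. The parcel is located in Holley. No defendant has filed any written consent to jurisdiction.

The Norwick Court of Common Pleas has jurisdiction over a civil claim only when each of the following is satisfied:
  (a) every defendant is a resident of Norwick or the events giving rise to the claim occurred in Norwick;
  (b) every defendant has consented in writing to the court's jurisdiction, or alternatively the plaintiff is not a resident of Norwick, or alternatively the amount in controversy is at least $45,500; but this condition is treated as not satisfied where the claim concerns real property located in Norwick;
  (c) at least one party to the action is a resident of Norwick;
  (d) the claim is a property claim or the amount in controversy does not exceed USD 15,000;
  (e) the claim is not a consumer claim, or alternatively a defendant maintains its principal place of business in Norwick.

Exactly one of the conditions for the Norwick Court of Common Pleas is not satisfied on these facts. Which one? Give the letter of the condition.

The Norwick Court of Common Pleas:
  (a) The defendants reside as follows — Yusuf Lindqvist in Norwick, Rurik Holtz in Thornholm — not all in Norwick; the operative events occurred in Holley, not Norwick — none of the alternatives is met. Condition not met.
  (b) The plaintiff resides in Holley, which is not Norwick, so this disjunct is met. The carve-out does not apply: the property lies in Holley, not Norwick. Satisfied.
  (c) Yusuf Lindqvist resides in Norwick. Condition met.
  (d) The claim is a property claim, so this disjunct is met. Condition met.
  (e) The claim is a property claim, not a consumer claim — that alternative is enough. Condition met.
Only condition (a) fails.

(a)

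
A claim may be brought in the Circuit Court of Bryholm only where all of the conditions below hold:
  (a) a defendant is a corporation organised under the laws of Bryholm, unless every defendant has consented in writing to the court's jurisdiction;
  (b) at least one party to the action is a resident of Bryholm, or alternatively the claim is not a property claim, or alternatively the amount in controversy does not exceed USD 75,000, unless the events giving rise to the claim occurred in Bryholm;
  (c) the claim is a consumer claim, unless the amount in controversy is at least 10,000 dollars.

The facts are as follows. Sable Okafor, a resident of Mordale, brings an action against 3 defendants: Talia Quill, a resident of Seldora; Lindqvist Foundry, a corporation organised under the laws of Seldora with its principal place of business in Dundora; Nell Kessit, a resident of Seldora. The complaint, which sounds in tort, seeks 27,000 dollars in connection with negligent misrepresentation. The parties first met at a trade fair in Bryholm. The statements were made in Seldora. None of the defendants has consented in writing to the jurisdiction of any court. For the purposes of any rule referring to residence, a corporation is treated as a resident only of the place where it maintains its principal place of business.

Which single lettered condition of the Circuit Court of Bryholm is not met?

The Circuit Court of Bryholm:
  (a) The corporate defendant(s) are organised in Seldora, not Bryholm. And no such written consent has been filed, so the proviso does not save it. Condition not met.
  (b) The claim is a tort claim, not a property claim — that alternative is enough. Met.
  (c) The claim is a tort claim, not a consumer claim. But the amount in controversy is $27,000, which meets the $10,000 floor, and the 'unless' clause therefore excuses the requirement. Met.
Only condition (a) fails.

(a)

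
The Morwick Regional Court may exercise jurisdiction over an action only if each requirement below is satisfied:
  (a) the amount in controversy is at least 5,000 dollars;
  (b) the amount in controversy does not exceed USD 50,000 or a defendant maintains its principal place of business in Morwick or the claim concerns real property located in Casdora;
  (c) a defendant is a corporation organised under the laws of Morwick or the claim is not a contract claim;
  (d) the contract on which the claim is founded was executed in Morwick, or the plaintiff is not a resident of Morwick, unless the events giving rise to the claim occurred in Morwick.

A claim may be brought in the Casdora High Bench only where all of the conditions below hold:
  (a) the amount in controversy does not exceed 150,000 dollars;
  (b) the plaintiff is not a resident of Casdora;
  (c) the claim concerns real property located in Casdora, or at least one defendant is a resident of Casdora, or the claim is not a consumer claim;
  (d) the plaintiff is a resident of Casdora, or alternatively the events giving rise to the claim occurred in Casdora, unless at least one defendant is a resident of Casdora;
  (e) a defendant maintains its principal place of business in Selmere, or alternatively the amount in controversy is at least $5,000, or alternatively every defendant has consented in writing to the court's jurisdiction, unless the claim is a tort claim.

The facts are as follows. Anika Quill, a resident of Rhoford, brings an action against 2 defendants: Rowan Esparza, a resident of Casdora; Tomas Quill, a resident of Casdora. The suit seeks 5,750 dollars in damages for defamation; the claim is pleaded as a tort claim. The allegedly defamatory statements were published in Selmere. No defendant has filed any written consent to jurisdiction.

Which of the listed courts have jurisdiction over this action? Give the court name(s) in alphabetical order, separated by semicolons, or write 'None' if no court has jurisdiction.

the Casdora High Bench; the Morwick Regional Court

The Morwick Regional Court:
  (a) The amount in controversy is $5,750, which meets the USD 5,000 floor. Condition met.
  (b) The amount in controversy is 5,750 dollars, within the $50,000 ceiling — that alternative is enough. Satisfied.
  (c) The claim is a tort claim, not a contract claim — that alternative is enough. Met.
  (d) The plaintiff resides in Rhoford, which is not Morwick, so one alternative holds. Condition met.
  → Jurisdiction lies.
The Casdora High Bench:
  (a) The amount in controversy is 5,750 dollars, within the 150,000 dollars ceiling. Condition met.
  (b) The plaintiff resides in Rhoford, which is not Casdora. Satisfied.
  (c) Rowan Esparza resides in Casdora — that alternative is enough. Satisfied.
  (d) The plaintiff resides in Rhoford, not Casdora; the operative events occurred in Selmere, not Casdora — none of the alternatives is met. However, Rowan Esparza resides in Casdora, so the 'unless' proviso supplies this condition. Satisfied.
  (e) The amount in controversy is USD 5,750, which meets the 5,000 dollars floor, which satisfies one of the alternatives. Condition met.
  → All conditions met; jurisdiction exists.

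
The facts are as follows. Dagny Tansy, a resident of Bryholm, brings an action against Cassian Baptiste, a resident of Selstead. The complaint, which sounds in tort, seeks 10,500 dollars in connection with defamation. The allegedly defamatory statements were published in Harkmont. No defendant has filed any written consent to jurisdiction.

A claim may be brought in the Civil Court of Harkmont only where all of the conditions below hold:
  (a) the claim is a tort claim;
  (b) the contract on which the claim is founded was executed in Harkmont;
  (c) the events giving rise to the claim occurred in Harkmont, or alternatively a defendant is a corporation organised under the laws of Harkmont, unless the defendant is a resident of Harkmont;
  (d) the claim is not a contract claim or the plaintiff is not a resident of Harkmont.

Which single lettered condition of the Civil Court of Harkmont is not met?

(b)

The Civil Court of Harkmont:
  (a) The claim is a tort claim. Condition met.
  (b) No contract (and hence no place of execution) is alleged. Not satisfied.
  (c) The operative events occurred in Harkmont, which satisfies one of the alternatives. Satisfied.
  (d) The claim is a tort claim, not a contract claim, so one alternative holds. Condition met.
Only condition (b) fails.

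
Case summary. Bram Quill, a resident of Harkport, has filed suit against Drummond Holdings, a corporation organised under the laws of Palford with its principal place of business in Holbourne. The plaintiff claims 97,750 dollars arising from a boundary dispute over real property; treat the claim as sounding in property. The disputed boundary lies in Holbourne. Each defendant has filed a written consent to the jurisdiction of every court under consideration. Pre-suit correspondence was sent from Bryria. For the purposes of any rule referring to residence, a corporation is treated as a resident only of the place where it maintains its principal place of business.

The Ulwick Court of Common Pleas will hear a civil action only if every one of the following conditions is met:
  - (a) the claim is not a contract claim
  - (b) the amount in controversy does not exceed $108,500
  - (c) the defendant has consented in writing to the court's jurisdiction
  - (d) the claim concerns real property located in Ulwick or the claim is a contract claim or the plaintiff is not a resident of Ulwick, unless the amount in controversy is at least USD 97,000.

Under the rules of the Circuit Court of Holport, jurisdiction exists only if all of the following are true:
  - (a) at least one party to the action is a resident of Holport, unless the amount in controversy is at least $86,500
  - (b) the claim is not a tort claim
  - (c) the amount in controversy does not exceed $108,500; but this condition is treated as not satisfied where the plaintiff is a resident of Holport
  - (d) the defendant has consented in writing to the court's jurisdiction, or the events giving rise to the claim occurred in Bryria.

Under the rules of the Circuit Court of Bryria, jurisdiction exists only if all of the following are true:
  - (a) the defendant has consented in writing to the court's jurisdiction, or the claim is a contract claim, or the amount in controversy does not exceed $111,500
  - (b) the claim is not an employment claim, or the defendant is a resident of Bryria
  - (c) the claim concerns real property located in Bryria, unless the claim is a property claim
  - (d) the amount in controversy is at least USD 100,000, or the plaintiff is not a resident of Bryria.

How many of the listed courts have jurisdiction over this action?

3

The Ulwick Court of Common Pleas:
  (a) The claim is a property claim, not a contract claim. Condition met.
  (b) The amount in controversy is 97,750 dollars, within the USD 108,500 ceiling. Satisfied.
  (c) Every defendant has filed written consent. Satisfied.
  (d) The plaintiff resides in Harkport, which is not Ulwick, so this disjunct is met. Satisfied.
  → Jurisdiction lies.
The Circuit Court of Holport:
  (a) No party resides in Holport. But the amount in controversy is $97,750, which meets the 86,500 dollars floor, and the 'unless' clause therefore excuses the requirement. Met.
  (b) The claim is a property claim, not a tort claim. Condition met.
  (c) The amount in controversy is 97,750 dollars, within the 108,500 dollars ceiling. The carve-out does not apply: the plaintiff resides in Harkport, not Holport. Condition met.
  (d) Every defendant has filed written consent, so this disjunct is met. Condition met.
  → The court has jurisdiction.
The Circuit Court of Bryria:
  (a) Every defendant has filed written consent, so one alternative holds. Met.
  (b) The claim is a property claim, not an employment claim — that alternative is enough. Condition met.
  (c) The property lies in Holbourne, not Bryria. However, the claim is a property claim, so the 'unless' proviso supplies this condition. Met.
  (d) The plaintiff resides in Harkport, which is not Bryria — that alternative is enough. Satisfied.
  → Jurisdiction lies.
Courts with jurisdiction: the Ulwick Court of Common Pleas, the Circuit Court of Holport, the Circuit Court of Bryria — 3 in total.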